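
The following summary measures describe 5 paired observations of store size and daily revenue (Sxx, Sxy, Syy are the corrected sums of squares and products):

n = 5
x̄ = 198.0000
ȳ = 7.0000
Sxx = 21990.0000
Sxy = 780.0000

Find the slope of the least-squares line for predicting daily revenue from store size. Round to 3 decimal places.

0.035

b = Sxy/Sxx = 780/21990 = 0.035471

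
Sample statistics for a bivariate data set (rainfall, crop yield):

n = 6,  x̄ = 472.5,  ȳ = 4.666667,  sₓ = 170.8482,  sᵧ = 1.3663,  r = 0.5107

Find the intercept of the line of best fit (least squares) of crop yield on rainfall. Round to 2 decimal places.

2.74

b = r · sᵧ/sₓ = 0.5107 · 1.3663/170.8482 = 0.004084
a = ȳ − b·x̄ = 4.666667 − 0.004084·472.5 = 2.736907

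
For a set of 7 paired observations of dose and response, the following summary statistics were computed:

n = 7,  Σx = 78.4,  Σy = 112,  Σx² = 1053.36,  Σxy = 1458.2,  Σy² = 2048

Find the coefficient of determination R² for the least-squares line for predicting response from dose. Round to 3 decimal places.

Sxx = Σx² − (Σx)²/n = 1053.36 − 878.08 = 175.28
Sxy = Σxy − (Σx)(Σy)/n = 1458.2 − 1254.4 = 203.8
Syy = Σy² − (Σy)²/n = 2048 − 1792 = 256
R² = Sxy²/(Sxx·Syy) = (203.8)²/(175.28·256) = 0.925627

0.926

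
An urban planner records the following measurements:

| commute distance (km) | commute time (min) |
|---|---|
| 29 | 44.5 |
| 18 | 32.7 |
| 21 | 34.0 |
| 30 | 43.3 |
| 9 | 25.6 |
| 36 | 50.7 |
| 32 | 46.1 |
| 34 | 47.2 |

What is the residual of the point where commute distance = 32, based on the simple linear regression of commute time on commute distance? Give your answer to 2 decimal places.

n = 8, Σx = 209, Σy = 324.1, Σxy = 9027.7, Σx² = 6063
Sxx = Σx² − (Σx)²/n = 6063 − 5460.125 = 602.875
Sxy = Σxy − (Σx)(Σy)/n = 9027.7 − 8467.1125 = 560.5875
b = Sxy/Sxx = 560.5875/602.875 = 0.929857
a = ȳ − b·x̄ = 40.5125 − 0.929857·26.125 = 16.219988
ŷ(32) = 16.219988 + 0.929857·32 = 45.975409
residual = y − ŷ = 46.1 − 45.975409 = 0.124591

0.12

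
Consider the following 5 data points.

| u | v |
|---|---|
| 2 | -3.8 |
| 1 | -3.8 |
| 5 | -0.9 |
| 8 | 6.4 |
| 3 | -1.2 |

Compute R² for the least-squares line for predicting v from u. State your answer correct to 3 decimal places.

0.909

n = 5, Σx = 19, Σy = -3.3, Σxy = 31.7, Σx² = 103, Σy² = 72.09
Sxx = Σx² − (Σx)²/n = 103 − 72.2 = 30.8
Sxy = Σxy − (Σx)(Σy)/n = 31.7 − (-12.54) = 44.24
Syy = Σy² − (Σy)²/n = 72.09 − 2.178 = 69.912
R² = Sxy²/(Sxx·Syy) = (44.24)²/(30.8·69.912) = 0.908924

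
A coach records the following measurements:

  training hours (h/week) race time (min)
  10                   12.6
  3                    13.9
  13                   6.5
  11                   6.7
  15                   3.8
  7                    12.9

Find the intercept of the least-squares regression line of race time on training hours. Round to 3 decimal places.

18.022

n = 6, Σx = 59, Σy = 56.4, Σxy = 473.2, Σx² = 673
Sxx = Σx² − (Σx)²/n = 673 − 580.166667 = 92.833333
Sxy = Σxy − (Σx)(Σy)/n = 473.2 − 554.6 = -81.4
b = Sxy/Sxx = -81.4/92.833333 = -0.876840
a = ȳ − b·x̄ = 9.4 − (-0.876840)·9.833333 = 18.022262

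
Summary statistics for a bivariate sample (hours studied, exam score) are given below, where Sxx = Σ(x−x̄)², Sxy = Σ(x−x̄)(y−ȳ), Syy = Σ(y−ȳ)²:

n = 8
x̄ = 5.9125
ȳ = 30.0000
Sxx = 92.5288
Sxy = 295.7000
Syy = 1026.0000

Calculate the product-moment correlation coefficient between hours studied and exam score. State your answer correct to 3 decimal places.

r = Sxy/√(Sxx·Syy) = 295.7/√(94934.5488) = 295.7/308.114506 = 0.959708

0.960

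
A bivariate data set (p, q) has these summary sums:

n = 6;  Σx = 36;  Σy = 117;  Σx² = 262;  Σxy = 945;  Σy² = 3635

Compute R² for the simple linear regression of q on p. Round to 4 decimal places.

0.9484

Sxx = Σx² − (Σx)²/n = 262 − 216 = 46
Sxy = Σxy − (Σx)(Σy)/n = 945 − 702 = 243
Syy = Σy² − (Σy)²/n = 3635 − 2281.5 = 1353.5
R² = Sxy²/(Sxx·Syy) = (243)²/(46·1353.5) = 0.948411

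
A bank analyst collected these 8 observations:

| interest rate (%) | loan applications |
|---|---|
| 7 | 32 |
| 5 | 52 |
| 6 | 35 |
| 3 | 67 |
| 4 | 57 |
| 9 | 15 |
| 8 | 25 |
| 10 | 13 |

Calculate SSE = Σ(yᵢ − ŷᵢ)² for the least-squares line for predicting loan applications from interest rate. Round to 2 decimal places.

70.00

n = 8, Σx = 52, Σy = 296, Σxy = 1588, Σx² = 380, Σy² = 13710
Sxx = Σx² − (Σx)²/n = 380 − 338 = 42
Sxy = Σxy − (Σx)(Σy)/n = 1588 − 1924 = -336
Syy = Σy² − (Σy)²/n = 13710 − 10952 = 2758
b = Sxy/Sxx = -336/42 = -8
SSE = Syy − b·Sxy = 2758 − (-8)·(-336) = 70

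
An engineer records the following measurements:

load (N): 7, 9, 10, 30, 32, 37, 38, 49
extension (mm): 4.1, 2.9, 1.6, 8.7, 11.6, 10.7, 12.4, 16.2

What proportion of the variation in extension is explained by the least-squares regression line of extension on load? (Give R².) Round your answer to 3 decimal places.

0.945

n = 8, Σx = 212, Σy = 68.2, Σxy = 2363.9, Σx² = 7368, Σy² = 768.72
Sxx = Σx² − (Σx)²/n = 7368 − 5618 = 1750
Sxy = Σxy − (Σx)(Σy)/n = 2363.9 − 1807.3 = 556.6
Syy = Σy² − (Σy)²/n = 768.72 − 581.405 = 187.315
R² = Sxy²/(Sxx·Syy) = (556.6)²/(1750·187.315) = 0.945096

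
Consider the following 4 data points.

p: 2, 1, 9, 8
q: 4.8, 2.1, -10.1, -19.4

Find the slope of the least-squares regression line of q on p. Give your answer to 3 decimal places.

n = 4, Σx = 20, Σy = -22.6, Σxy = -234.4, Σx² = 150
Sxx = Σx² − (Σx)²/n = 150 − 100 = 50
Sxy = Σxy − (Σx)(Σy)/n = -234.4 − (-113) = -121.4
b = Sxy/Sxx = -121.4/50 = -2.428

-2.428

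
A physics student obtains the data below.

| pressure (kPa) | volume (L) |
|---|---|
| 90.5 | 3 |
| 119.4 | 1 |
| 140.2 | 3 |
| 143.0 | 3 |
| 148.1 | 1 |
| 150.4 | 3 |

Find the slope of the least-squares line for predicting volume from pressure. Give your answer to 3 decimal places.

n = 6, Σx = 791.6, Σy = 14, Σxy = 1839.8, Σx² = 107105.42
Sxx = Σx² − (Σx)²/n = 107105.42 − 104438.426667 = 2666.993333
Sxy = Σxy − (Σx)(Σy)/n = 1839.8 − 1847.066667 = -7.266667
b = Sxy/Sxx = -7.266667/2666.993333 = -0.002725

-0.003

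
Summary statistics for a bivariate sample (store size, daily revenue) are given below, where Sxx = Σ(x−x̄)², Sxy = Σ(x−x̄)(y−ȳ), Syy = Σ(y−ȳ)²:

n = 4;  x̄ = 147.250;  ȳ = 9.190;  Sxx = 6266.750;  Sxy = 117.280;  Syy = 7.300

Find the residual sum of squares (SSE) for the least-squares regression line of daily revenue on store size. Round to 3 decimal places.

b = Sxy/Sxx = 117.28/6266.75 = 0.018715
SSE = Syy − b·Sxy = 7.3 − 0.018715·117.28 = 5.105146

5.105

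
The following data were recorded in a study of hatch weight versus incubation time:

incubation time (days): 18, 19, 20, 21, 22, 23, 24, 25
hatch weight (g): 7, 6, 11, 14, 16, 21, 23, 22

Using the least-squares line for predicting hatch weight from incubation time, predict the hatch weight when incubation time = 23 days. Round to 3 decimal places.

n = 8, Σx = 172, Σy = 120, Σxy = 2691, Σx² = 3740
Sxx = Σx² − (Σx)²/n = 3740 − 3698 = 42
Sxy = Σxy − (Σx)(Σy)/n = 2691 − 2580 = 111
b = Sxy/Sxx = 111/42 = 2.642857
a = ȳ − b·x̄ = 15 − 2.642857·21.5 = -41.821429
ŷ(23) = a + b·23 = -41.821429 + 2.642857·23 = 18.964286

18.964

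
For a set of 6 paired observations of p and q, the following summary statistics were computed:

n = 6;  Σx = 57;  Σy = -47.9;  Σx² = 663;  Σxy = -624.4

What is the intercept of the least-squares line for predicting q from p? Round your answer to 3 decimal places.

Sxx = Σx² − (Σx)²/n = 663 − 541.5 = 121.5
Sxy = Σxy − (Σx)(Σy)/n = -624.4 − (-455.05) = -169.35
b = Sxy/Sxx = -169.35/121.5 = -1.393827
a = ȳ − b·x̄ = -7.983333 − (-1.393827)·9.5 = 5.258025

5.258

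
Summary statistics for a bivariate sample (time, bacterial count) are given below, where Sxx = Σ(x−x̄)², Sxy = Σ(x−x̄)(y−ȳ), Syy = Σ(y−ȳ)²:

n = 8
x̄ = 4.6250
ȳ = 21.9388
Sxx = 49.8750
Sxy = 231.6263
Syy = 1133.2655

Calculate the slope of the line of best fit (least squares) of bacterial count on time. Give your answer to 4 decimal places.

4.6441

b = Sxy/Sxx = 231.6263/49.875 = 4.644136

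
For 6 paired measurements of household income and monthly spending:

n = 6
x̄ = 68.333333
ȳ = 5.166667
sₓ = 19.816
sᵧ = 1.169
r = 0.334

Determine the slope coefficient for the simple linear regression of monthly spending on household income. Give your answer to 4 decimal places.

b = r · sᵧ/sₓ = 0.334 · 1.169/19.816 = 0.019704

0.0197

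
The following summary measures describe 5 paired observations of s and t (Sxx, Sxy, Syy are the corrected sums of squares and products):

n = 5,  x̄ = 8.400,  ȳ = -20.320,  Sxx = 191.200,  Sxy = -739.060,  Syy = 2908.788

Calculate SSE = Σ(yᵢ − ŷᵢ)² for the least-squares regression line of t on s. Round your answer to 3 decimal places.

b = Sxy/Sxx = -739.06/191.2 = -3.865377
SSE = Syy − b·Sxy = 2908.788 − (-3.865377)·(-739.06) = 52.042793

52.043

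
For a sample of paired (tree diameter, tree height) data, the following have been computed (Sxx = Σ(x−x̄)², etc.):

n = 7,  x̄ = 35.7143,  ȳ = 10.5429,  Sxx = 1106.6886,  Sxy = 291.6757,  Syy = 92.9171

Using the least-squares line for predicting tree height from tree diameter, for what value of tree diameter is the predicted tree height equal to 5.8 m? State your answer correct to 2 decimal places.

b = Sxy/Sxx = 291.6757/1106.6886 = 0.263557
a = ȳ − b·x̄ = 10.5429 − 0.263557·35.7143 = 1.130141
Set a + b·x = 5.8: x = (5.8 − 1.130141) / 0.263557 = 17.718583

17.72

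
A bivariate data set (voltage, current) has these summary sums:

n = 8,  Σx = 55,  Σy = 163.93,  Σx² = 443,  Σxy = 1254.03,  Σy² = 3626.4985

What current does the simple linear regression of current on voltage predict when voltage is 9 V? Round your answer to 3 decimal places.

Sxx = Σx² − (Σx)²/n = 443 − 378.125 = 64.875
Sxy = Σxy − (Σx)(Σy)/n = 1254.03 − 1127.01875 = 127.01125
b = Sxy/Sxx = 127.01125/64.875 = 1.957784
a = ȳ − b·x̄ = 20.49125 − 1.957784·6.875 = 7.031484
ŷ(9) = a + b·9 = 7.031484 + 1.957784·9 = 24.651541

24.652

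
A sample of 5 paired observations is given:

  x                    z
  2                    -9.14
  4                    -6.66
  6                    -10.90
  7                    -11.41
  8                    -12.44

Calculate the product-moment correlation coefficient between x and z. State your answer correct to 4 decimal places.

-0.7660

n = 5, Σx = 27, Σy = -50.55, Σxy = -289.71, Σx² = 169, Σy² = 531.6469
Sxx = Σx² − (Σx)²/n = 169 − 145.8 = 23.2
Sxy = Σxy − (Σx)(Σy)/n = -289.71 − (-272.97) = -16.74
Syy = Σy² − (Σy)²/n = 531.6469 − 511.0605 = 20.5864
r = Sxy/√(Sxx·Syy) = -16.74/√(477.60448) = -16.74/21.854164 = -0.765987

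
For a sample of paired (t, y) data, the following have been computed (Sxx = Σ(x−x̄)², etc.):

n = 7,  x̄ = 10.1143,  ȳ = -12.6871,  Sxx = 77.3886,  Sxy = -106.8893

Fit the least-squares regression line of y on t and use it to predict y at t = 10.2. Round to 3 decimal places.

-12.805

b = Sxy/Sxx = -106.8893/77.3886 = -1.381202
a = ȳ − b·x̄ = -12.6871 − (-1.381202)·10.1143 = 1.282793
ŷ(10.2) = a + b·10.2 = 1.282793 + (-1.381202)·10.2 = -12.805469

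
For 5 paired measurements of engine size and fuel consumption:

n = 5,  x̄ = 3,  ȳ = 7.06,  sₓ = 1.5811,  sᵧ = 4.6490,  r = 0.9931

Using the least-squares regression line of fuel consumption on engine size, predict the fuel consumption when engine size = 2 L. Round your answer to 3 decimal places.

4.140

b = r · sᵧ/sₓ = 0.9931 · 4.649/1.5811 = 2.920070
a = ȳ − b·x̄ = 7.06 − 2.920070·3 = -1.700209
ŷ(2) = a + b·2 = -1.700209 + 2.920070·2 = 4.139930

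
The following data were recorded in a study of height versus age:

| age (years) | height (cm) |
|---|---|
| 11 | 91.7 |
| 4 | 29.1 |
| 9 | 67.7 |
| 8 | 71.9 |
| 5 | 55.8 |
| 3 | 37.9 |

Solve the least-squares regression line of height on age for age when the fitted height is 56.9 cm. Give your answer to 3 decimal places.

6.361

n = 6, Σx = 40, Σy = 354.1, Σxy = 2702.3, Σx² = 316
Sxx = Σx² − (Σx)²/n = 316 − 266.666667 = 49.333333
Sxy = Σxy − (Σx)(Σy)/n = 2702.3 − 2360.666667 = 341.633333
b = Sxy/Sxx = 341.633333/49.333333 = 6.925
a = ȳ − b·x̄ = 59.016667 − 6.925·6.666667 = 12.85
Set a + b·x = 56.9: x = (56.9 − 12.85) / 6.925 = 6.361011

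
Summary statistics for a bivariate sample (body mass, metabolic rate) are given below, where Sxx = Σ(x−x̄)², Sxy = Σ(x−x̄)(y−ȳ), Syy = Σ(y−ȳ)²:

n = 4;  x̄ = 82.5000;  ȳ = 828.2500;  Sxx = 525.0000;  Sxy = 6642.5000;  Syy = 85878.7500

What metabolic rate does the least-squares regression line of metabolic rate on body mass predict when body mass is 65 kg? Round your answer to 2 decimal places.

b = Sxy/Sxx = 6642.5/525 = 12.652381
a = ȳ − b·x̄ = 828.25 − 12.652381·82.5 = -215.571429
ŷ(65) = a + b·65 = -215.571429 + 12.652381·65 = 606.833333

606.83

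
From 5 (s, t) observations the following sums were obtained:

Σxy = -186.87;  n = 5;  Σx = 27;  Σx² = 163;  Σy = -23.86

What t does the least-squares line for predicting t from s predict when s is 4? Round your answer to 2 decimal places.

Sxx = Σx² − (Σx)²/n = 163 − 145.8 = 17.2
Sxy = Σxy − (Σx)(Σy)/n = -186.87 − (-128.844) = -58.026
b = Sxy/Sxx = -58.026/17.2 = -3.373605
a = ȳ − b·x̄ = -4.772 − (-3.373605)·5.4 = 13.445465
ŷ(4) = a + b·4 = 13.445465 + (-3.373605)·4 = -0.048953

-0.05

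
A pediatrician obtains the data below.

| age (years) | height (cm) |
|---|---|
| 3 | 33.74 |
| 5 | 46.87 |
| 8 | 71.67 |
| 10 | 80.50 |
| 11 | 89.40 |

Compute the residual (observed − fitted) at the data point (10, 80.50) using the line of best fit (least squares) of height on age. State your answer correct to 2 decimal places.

n = 5, Σx = 37, Σy = 322.18, Σxy = 2697.33, Σx² = 319
Sxx = Σx² − (Σx)²/n = 319 − 273.8 = 45.2
Sxy = Σxy − (Σx)(Σy)/n = 2697.33 − 2384.132 = 313.198
b = Sxy/Sxx = 313.198/45.2 = 6.929159
a = ȳ − b·x̄ = 64.436 − 6.929159·7.4 = 13.160221
ŷ(10) = 13.160221 + 6.929159·10 = 82.451814
residual = y − ŷ = 80.50 − 82.451814 = -1.951814

-1.95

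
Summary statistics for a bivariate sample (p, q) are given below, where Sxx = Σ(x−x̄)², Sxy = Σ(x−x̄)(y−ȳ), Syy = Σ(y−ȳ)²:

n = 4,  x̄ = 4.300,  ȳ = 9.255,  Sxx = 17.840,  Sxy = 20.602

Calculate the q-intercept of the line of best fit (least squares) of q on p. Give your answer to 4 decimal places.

4.2893

b = Sxy/Sxx = 20.602/17.84 = 1.154821
a = ȳ − b·x̄ = 9.255 − 1.154821·4.3 = 4.289271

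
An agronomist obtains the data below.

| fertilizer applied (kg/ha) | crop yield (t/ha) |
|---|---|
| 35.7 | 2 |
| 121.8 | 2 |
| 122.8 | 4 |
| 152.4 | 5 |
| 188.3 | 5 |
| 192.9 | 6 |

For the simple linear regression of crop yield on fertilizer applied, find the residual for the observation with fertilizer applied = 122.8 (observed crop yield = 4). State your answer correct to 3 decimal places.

0.317

n = 6, Σx = 813.9, Σy = 24, Σxy = 3667.1, Σx² = 127082.63
Sxx = Σx² − (Σx)²/n = 127082.63 − 110405.535 = 16677.095
Sxy = Σxy − (Σx)(Σy)/n = 3667.1 − 3255.6 = 411.5
b = Sxy/Sxx = 411.5/16677.095 = 0.024675
a = ȳ − b·x̄ = 4 − 0.024675·135.65 = 0.652896
ŷ(122.8) = 0.652896 + 0.024675·122.8 = 3.682932
residual = y − ŷ = 4 − 3.682932 = 0.317068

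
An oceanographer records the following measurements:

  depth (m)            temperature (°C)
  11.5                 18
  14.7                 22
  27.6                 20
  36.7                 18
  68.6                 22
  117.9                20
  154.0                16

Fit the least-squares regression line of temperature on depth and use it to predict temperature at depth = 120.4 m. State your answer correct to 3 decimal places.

n = 7, Σx = 431, Σy = 136, Σxy = 8074.2, Σx² = 44779.36
Sxx = Σx² − (Σx)²/n = 44779.36 − 26537.285714 = 18242.074286
Sxy = Σxy − (Σx)(Σy)/n = 8074.2 − 8373.714286 = -299.514286
b = Sxy/Sxx = -299.514286/18242.074286 = -0.016419
a = ȳ − b·x̄ = 19.428571 − (-0.016419)·61.571429 = 20.439505
ŷ(120.4) = a + b·120.4 = 20.439505 + (-0.016419)·120.4 = 18.462673

18.463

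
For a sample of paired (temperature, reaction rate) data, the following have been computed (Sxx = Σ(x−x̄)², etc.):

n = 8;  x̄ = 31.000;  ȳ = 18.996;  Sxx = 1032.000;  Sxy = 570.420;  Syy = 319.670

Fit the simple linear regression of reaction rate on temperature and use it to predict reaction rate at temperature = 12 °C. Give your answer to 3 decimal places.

b = Sxy/Sxx = 570.42/1032 = 0.552733
a = ȳ − b·x̄ = 18.996 − 0.552733·31 = 1.861291
ŷ(12) = a + b·12 = 1.861291 + 0.552733·12 = 8.494081

8.494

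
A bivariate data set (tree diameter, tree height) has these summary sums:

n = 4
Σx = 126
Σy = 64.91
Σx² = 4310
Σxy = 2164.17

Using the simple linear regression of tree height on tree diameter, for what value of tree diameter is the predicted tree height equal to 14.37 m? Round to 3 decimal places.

Sxx = Σx² − (Σx)²/n = 4310 − 3969 = 341
Sxy = Σxy − (Σx)(Σy)/n = 2164.17 − 2044.665 = 119.505
b = Sxy/Sxx = 119.505/341 = 0.350455
a = ȳ − b·x̄ = 16.2275 − 0.350455·31.5 = 5.188182
Set a + b·x = 14.37: x = (14.37 − 5.188182) / 0.350455 = 26.199741

26.200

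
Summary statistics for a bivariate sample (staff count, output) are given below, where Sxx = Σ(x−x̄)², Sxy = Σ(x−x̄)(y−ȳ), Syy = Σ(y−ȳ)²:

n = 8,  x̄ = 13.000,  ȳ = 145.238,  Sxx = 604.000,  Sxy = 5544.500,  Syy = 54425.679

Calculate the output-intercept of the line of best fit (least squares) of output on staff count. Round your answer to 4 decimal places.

25.9027

b = Sxy/Sxx = 5544.5/604 = 9.179636
a = ȳ − b·x̄ = 145.238 − 9.179636·13 = 25.902735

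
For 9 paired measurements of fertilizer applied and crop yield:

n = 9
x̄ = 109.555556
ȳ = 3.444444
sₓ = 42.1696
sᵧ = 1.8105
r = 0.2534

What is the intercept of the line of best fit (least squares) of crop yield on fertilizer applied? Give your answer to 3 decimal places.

2.253

b = r · sᵧ/sₓ = 0.2534 · 1.8105/42.1696 = 0.010879
a = ȳ − b·x̄ = 3.444444 − 0.010879·109.555556 = 2.252543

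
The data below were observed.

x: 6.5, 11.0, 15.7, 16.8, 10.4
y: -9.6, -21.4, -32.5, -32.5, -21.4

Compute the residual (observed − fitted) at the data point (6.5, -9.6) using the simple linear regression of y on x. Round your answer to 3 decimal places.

n = 5, Σx = 60.4, Σy = -117.4, Σxy = -1576.61, Σx² = 800.14
Sxx = Σx² − (Σx)²/n = 800.14 − 729.632 = 70.508
Sxy = Σxy − (Σx)(Σy)/n = -1576.61 − (-1418.192) = -158.418
b = Sxy/Sxx = -158.418/70.508 = -2.246809
a = ȳ − b·x̄ = -23.48 − (-2.246809)·12.08 = 3.661451
ŷ(6.5) = 3.661451 + (-2.246809)·6.5 = -10.942806
residual = y − ŷ = -9.6 − (-10.942806) = 1.342806

1.343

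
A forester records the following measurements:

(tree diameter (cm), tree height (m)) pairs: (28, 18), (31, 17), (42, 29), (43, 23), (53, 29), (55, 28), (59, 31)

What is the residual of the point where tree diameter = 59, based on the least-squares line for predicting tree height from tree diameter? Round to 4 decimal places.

n = 7, Σx = 311, Σy = 175, Σxy = 8144, Σx² = 14673
Sxx = Σx² − (Σx)²/n = 14673 − 13817.285714 = 855.714286
Sxy = Σxy − (Σx)(Σy)/n = 8144 − 7775 = 369
b = Sxy/Sxx = 369/855.714286 = 0.431219
a = ȳ − b·x̄ = 25 − 0.431219·44.428571 = 5.841569
ŷ(59) = 5.841569 + 0.431219·59 = 31.283472
residual = y − ŷ = 31 − 31.283472 = -0.283472

-0.2835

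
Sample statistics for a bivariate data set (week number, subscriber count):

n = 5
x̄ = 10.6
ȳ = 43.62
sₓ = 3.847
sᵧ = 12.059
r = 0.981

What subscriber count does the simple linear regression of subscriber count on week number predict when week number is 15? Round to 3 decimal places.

57.150

b = r · sᵧ/sₓ = 0.981 · 12.059/3.847 = 3.075092
a = ȳ − b·x̄ = 43.62 − 3.075092·10.6 = 11.024025
ŷ(15) = a + b·15 = 11.024025 + 3.075092·15 = 57.150405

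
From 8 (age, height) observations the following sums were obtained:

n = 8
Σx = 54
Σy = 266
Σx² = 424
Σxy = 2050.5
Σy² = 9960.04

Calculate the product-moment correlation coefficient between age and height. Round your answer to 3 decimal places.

0.990

Sxx = Σx² − (Σx)²/n = 424 − 364.5 = 59.5
Sxy = Σxy − (Σx)(Σy)/n = 2050.5 − 1795.5 = 255
Syy = Σy² − (Σy)²/n = 9960.04 − 8844.5 = 1115.54
r = Sxy/√(Sxx·Syy) = 255/√(66374.63) = 255/257.632742 = 0.989781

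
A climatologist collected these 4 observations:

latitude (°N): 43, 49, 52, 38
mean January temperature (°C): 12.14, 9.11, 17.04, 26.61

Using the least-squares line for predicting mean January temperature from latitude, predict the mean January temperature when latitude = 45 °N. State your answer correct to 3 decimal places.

16.598

n = 4, Σx = 182, Σy = 64.9, Σxy = 2865.67, Σx² = 8398
Sxx = Σx² − (Σx)²/n = 8398 − 8281 = 117
Sxy = Σxy − (Σx)(Σy)/n = 2865.67 − 2952.95 = -87.28
b = Sxy/Sxx = -87.28/117 = -0.745983
a = ȳ − b·x̄ = 16.225 − (-0.745983)·45.5 = 50.167222
ŷ(45) = a + b·45 = 50.167222 + (-0.745983)·45 = 16.597991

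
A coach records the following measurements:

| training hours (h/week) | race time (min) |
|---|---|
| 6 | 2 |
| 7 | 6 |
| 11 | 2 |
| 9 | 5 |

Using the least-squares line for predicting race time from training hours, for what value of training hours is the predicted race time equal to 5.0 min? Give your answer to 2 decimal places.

n = 4, Σx = 33, Σy = 15, Σxy = 121, Σx² = 287
Sxx = Σx² − (Σx)²/n = 287 − 272.25 = 14.75
Sxy = Σxy − (Σx)(Σy)/n = 121 − 123.75 = -2.75
b = Sxy/Sxx = -2.75/14.75 = -0.186441
a = ȳ − b·x̄ = 3.75 − (-0.186441)·8.25 = 5.288136
Set a + b·x = 5.0: x = (5.0 − 5.288136) / (-0.186441) = 1.545455

1.55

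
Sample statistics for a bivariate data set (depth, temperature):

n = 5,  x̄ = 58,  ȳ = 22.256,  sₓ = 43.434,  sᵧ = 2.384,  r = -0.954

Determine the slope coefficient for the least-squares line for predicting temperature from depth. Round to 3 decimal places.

b = r · sᵧ/sₓ = -0.954 · 2.384/43.434 = -0.052363

-0.052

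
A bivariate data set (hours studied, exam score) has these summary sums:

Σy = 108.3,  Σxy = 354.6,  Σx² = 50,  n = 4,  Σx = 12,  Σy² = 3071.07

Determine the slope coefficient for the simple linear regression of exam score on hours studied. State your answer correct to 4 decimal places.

2.1214

Sxx = Σx² − (Σx)²/n = 50 − 36 = 14
Sxy = Σxy − (Σx)(Σy)/n = 354.6 − 324.9 = 29.7
b = Sxy/Sxx = 29.7/14 = 2.121429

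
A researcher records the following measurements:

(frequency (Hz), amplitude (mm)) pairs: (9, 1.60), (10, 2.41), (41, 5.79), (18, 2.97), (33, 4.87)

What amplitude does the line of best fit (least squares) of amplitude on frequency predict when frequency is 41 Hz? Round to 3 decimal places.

5.811

n = 5, Σx = 111, Σy = 17.64, Σxy = 490.06, Σx² = 3275
Sxx = Σx² − (Σx)²/n = 3275 − 2464.2 = 810.8
Sxy = Σxy − (Σx)(Σy)/n = 490.06 − 391.608 = 98.452
b = Sxy/Sxx = 98.452/810.8 = 0.121426
a = ȳ − b·x̄ = 3.528 − 0.121426·22.2 = 0.832348
ŷ(41) = a + b·41 = 0.832348 + 0.121426·41 = 5.810804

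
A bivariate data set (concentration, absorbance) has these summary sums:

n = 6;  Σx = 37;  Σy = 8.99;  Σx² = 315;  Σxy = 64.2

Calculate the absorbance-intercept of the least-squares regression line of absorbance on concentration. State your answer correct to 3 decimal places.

Sxx = Σx² − (Σx)²/n = 315 − 228.166667 = 86.833333
Sxy = Σxy − (Σx)(Σy)/n = 64.2 − 55.438333 = 8.761667
b = Sxy/Sxx = 8.761667/86.833333 = 0.100902
a = ȳ − b·x̄ = 1.498333 − 0.100902·6.166667 = 0.876104

0.876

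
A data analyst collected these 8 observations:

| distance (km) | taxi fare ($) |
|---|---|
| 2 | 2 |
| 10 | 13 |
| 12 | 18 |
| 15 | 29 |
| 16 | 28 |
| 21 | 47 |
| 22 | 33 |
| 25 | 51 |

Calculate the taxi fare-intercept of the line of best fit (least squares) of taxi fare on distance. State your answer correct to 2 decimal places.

-5.00

n = 8, Σx = 123, Σy = 221, Σxy = 4221, Σx² = 2279
Sxx = Σx² − (Σx)²/n = 2279 − 1891.125 = 387.875
Sxy = Σxy − (Σx)(Σy)/n = 4221 − 3397.875 = 823.125
b = Sxy/Sxx = 823.125/387.875 = 2.122140
a = ȳ − b·x̄ = 27.625 − 2.122140·15.375 = -5.002900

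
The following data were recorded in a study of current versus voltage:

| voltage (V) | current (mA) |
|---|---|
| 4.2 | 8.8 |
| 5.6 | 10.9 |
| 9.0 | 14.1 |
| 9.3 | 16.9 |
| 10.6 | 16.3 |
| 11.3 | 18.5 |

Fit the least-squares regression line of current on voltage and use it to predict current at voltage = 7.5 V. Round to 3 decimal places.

13.176

n = 6, Σx = 50, Σy = 85.5, Σxy = 763.9, Σx² = 456.54
Sxx = Σx² − (Σx)²/n = 456.54 − 416.666667 = 39.873333
Sxy = Σxy − (Σx)(Σy)/n = 763.9 − 712.5 = 51.4
b = Sxy/Sxx = 51.4/39.873333 = 1.289082
a = ȳ − b·x̄ = 14.25 − 1.289082·8.333333 = 3.507649
ŷ(7.5) = a + b·7.5 = 3.507649 + 1.289082·7.5 = 13.175765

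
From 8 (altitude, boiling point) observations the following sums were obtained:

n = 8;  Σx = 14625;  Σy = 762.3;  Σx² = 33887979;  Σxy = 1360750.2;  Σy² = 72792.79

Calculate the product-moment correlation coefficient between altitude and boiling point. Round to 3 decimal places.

-0.986

Sxx = Σx² − (Σx)²/n = 33887979 − 26736328.125 = 7151650.875
Sxy = Σxy − (Σx)(Σy)/n = 1360750.2 − 1393579.6875 = -32829.4875
Syy = Σy² − (Σy)²/n = 72792.79 − 72637.66125 = 155.12875
r = Sxy/√(Sxx·Syy) = -32829.4875/√(1109426660.675156) = -32829.4875/33308.056993 = -0.985632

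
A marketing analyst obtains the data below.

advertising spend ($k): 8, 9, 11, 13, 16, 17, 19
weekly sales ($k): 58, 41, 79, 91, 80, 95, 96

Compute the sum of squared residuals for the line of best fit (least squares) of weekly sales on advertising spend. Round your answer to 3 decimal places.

n = 7, Σx = 93, Σy = 540, Σxy = 7604, Σx² = 1341, Σy² = 44208
Sxx = Σx² − (Σx)²/n = 1341 − 1235.571429 = 105.428571
Sxy = Σxy − (Σx)(Σy)/n = 7604 − 7174.285714 = 429.714286
Syy = Σy² − (Σy)²/n = 44208 − 41657.142857 = 2550.857143
b = Sxy/Sxx = 429.714286/105.428571 = 4.075881
SSE = Syy − b·Sxy = 2550.857143 − 4.075881·429.714286 = 799.392954

799.393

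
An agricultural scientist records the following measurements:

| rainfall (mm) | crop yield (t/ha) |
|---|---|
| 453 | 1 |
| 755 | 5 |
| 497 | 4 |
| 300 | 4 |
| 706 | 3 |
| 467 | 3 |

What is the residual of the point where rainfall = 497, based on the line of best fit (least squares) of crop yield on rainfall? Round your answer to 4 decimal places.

n = 6, Σx = 3178, Σy = 20, Σxy = 10935, Σx² = 1828768
Sxx = Σx² − (Σx)²/n = 1828768 − 1683280.666667 = 145487.333333
Sxy = Σxy − (Σx)(Σy)/n = 10935 − 10593.333333 = 341.666667
b = Sxy/Sxx = 341.666667/145487.333333 = 0.002348
a = ȳ − b·x̄ = 3.333333 − 0.002348·529.666667 = 2.089449
ŷ(497) = 2.089449 + 0.002348·497 = 3.256618
residual = y − ŷ = 4 − 3.256618 = 0.743382

0.7434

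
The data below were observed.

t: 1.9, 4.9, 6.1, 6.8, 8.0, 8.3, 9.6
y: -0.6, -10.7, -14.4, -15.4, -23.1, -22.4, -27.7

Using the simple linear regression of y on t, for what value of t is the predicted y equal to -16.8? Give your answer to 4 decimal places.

6.6476

n = 7, Σx = 45.6, Σy = -114.3, Σxy = -882.77, Σx² = 336.12
Sxx = Σx² − (Σx)²/n = 336.12 − 297.051429 = 39.068571
Sxy = Σxy − (Σx)(Σy)/n = -882.77 − (-744.582857) = -138.187143
b = Sxy/Sxx = -138.187143/39.068571 = -3.537041
a = ȳ − b·x̄ = -16.328571 − (-3.537041)·6.514286 = 6.712725
Set a + b·x = -16.8: x = (-16.8 − 6.712725) / (-3.537041) = 6.647569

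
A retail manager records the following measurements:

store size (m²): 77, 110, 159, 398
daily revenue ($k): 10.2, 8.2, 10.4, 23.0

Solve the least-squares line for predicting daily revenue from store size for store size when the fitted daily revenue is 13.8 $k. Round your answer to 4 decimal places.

n = 4, Σx = 744, Σy = 51.8, Σxy = 12495, Σx² = 201714
Sxx = Σx² − (Σx)²/n = 201714 − 138384 = 63330
Sxy = Σxy − (Σx)(Σy)/n = 12495 − 9634.8 = 2860.2
b = Sxy/Sxx = 2860.2/63330 = 0.045163
a = ȳ − b·x̄ = 12.95 − 0.045163·186 = 4.549602
Set a + b·x = 13.8: x = (13.8 − 4.549602) / 0.045163 = 204.820537

204.8205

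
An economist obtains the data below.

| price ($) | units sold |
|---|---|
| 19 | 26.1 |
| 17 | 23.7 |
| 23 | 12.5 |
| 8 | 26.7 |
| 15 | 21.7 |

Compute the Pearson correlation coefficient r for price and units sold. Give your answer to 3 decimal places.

n = 5, Σx = 82, Σy = 110.7, Σxy = 1725.4, Σx² = 1468, Σy² = 2582.93
Sxx = Σx² − (Σx)²/n = 1468 − 1344.8 = 123.2
Sxy = Σxy − (Σx)(Σy)/n = 1725.4 − 1815.48 = -90.08
Syy = Σy² − (Σy)²/n = 2582.93 − 2450.898 = 132.032
r = Sxy/√(Sxx·Syy) = -90.08/√(16266.3424) = -90.08/127.539572 = -0.706291

-0.706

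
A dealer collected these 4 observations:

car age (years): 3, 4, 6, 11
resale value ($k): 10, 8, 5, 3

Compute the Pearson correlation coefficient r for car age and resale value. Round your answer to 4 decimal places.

n = 4, Σx = 24, Σy = 26, Σxy = 125, Σx² = 182, Σy² = 198
Sxx = Σx² − (Σx)²/n = 182 − 144 = 38
Sxy = Σxy − (Σx)(Σy)/n = 125 − 156 = -31
Syy = Σy² − (Σy)²/n = 198 − 169 = 29
r = Sxy/√(Sxx·Syy) = -31/√(1102) = -31/33.196385 = -0.933837

-0.9338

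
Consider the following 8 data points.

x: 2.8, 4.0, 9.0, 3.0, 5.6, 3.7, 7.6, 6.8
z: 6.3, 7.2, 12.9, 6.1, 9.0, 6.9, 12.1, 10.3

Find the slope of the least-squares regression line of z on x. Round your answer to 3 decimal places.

1.149

n = 8, Σx = 42.5, Σy = 70.8, Σxy = 418.77, Σx² = 262.89
Sxx = Σx² − (Σx)²/n = 262.89 − 225.78125 = 37.10875
Sxy = Σxy − (Σx)(Σy)/n = 418.77 − 376.125 = 42.645
b = Sxy/Sxx = 42.645/37.10875 = 1.149190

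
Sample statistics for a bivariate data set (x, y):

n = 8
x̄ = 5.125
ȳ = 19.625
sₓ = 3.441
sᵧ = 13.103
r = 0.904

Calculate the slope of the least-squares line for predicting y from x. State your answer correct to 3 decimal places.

b = r · sᵧ/sₓ = 0.904 · 13.103/3.441 = 3.442346

3.442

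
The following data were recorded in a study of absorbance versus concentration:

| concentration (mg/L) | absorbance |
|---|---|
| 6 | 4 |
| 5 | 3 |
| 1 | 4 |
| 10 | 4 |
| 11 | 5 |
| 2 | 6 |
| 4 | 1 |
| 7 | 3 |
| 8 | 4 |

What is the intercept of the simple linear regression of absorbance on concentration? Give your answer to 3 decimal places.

3.582

n = 9, Σx = 54, Σy = 34, Σxy = 207, Σx² = 416
Sxx = Σx² − (Σx)²/n = 416 − 324 = 92
Sxy = Σxy − (Σx)(Σy)/n = 207 − 204 = 3
b = Sxy/Sxx = 3/92 = 0.032609
a = ȳ − b·x̄ = 3.777778 − 0.032609·6 = 3.582126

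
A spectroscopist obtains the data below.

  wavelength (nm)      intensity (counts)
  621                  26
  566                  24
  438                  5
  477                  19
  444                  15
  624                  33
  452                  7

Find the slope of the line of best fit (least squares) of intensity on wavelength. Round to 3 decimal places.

n = 7, Σx = 3622, Σy = 129, Σxy = 71399, Σx² = 1916186
Sxx = Σx² − (Σx)²/n = 1916186 − 1874126.285714 = 42059.714286
Sxy = Σxy − (Σx)(Σy)/n = 71399 − 66748.285714 = 4650.714286
b = Sxy/Sxx = 4650.714286/42059.714286 = 0.110574

0.111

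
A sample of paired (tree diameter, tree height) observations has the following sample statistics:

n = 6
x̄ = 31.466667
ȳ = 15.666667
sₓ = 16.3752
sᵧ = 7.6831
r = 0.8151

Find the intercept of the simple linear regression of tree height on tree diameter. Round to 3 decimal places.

b = r · sᵧ/sₓ = 0.8151 · 7.6831/16.3752 = 0.382438
a = ȳ − b·x̄ = 15.666667 − 0.382438·31.466667 = 3.632625

3.633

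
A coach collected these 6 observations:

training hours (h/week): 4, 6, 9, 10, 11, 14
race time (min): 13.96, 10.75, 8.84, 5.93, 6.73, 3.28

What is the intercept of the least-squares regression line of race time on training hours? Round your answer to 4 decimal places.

n = 6, Σx = 54, Σy = 49.49, Σxy = 379.15, Σx² = 550
Sxx = Σx² − (Σx)²/n = 550 − 486 = 64
Sxy = Σxy − (Σx)(Σy)/n = 379.15 − 445.41 = -66.26
b = Sxy/Sxx = -66.26/64 = -1.035313
a = ȳ − b·x̄ = 8.248333 − (-1.035313)·9 = 17.566146

17.5661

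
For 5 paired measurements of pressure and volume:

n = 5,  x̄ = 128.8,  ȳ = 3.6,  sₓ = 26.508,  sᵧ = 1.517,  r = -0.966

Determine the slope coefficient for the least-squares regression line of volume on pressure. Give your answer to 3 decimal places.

b = r · sᵧ/sₓ = -0.966 · 1.517/26.508 = -0.055282

-0.055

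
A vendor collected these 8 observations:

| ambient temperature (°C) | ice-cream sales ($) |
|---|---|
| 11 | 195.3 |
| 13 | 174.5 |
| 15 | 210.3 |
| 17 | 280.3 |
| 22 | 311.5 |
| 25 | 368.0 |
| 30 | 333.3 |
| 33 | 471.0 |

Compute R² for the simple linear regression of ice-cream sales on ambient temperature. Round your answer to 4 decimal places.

0.8753

n = 8, Σx = 166, Σy = 2344.2, Σxy = 53931.4, Σx² = 3902, Σy² = 756772.66
Sxx = Σx² − (Σx)²/n = 3902 − 3444.5 = 457.5
Sxy = Σxy − (Σx)(Σy)/n = 53931.4 − 48642.15 = 5289.25
Syy = Σy² − (Σy)²/n = 756772.66 − 686909.205 = 69863.455
R² = Sxy²/(Sxx·Syy) = (5289.25)²/(457.5·69863.455) = 0.875280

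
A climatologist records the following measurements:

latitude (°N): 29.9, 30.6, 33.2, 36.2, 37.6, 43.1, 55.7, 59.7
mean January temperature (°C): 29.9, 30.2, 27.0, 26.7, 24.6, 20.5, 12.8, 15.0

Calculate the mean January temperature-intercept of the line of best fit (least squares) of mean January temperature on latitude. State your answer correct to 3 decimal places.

n = 8, Σx = 326, Σy = 186.7, Σxy = 7098.04, Σx² = 14181
Sxx = Σx² − (Σx)²/n = 14181 − 13284.5 = 896.5
Sxy = Σxy − (Σx)(Σy)/n = 7098.04 − 7608.025 = -509.985
b = Sxy/Sxx = -509.985/896.5 = -0.568862
a = ȳ − b·x̄ = 23.3375 − (-0.568862)·40.75 = 46.518636

46.519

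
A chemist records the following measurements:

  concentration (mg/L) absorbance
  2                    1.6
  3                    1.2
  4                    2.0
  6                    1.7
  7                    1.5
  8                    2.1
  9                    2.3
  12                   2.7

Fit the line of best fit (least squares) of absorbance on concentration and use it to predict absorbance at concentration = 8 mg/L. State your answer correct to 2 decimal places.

n = 8, Σx = 51, Σy = 15.1, Σxy = 105.4, Σx² = 403
Sxx = Σx² − (Σx)²/n = 403 − 325.125 = 77.875
Sxy = Σxy − (Σx)(Σy)/n = 105.4 − 96.2625 = 9.1375
b = Sxy/Sxx = 9.1375/77.875 = 0.117335
a = ȳ − b·x̄ = 1.8875 − 0.117335·6.375 = 1.139486
ŷ(8) = a + b·8 = 1.139486 + 0.117335·8 = 2.078170

2.08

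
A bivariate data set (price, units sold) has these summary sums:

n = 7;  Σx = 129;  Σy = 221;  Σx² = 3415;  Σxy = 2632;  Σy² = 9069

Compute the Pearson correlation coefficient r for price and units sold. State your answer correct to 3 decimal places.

-0.978

Sxx = Σx² − (Σx)²/n = 3415 − 2377.285714 = 1037.714286
Sxy = Σxy − (Σx)(Σy)/n = 2632 − 4072.714286 = -1440.714286
Syy = Σy² − (Σy)²/n = 9069 − 6977.285714 = 2091.714286
r = Sxy/√(Sxx·Syy) = -1440.714286/√(2170601.795918) = -1440.714286/1473.296235 = -0.977885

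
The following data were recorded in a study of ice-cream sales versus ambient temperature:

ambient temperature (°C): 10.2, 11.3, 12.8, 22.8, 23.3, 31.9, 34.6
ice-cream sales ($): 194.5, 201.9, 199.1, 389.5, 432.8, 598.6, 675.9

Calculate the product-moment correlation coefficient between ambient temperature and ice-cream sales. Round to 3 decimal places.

n = 7, Σx = 146.9, Σy = 2692.3, Σxy = 68260.17, Σx² = 3673.07, Σy² = 1272423.53
Sxx = Σx² − (Σx)²/n = 3673.07 − 3082.801429 = 590.268571
Sxy = Σxy − (Σx)(Σy)/n = 68260.17 − 56499.838571 = 11760.331429
Syy = Σy² − (Σy)²/n = 1272423.53 − 1035497.041429 = 236926.488571
r = Sxy/√(Sxx·Syy) = 11760.331429/√(139850259.942645) = 11760.331429/11825.830201 = 0.994461

0.994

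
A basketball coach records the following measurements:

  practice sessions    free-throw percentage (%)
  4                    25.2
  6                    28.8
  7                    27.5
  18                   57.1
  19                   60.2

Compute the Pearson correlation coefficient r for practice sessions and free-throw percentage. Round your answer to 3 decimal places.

n = 5, Σx = 54, Σy = 198.8, Σxy = 2637.7, Σx² = 786, Σy² = 9105.18
Sxx = Σx² − (Σx)²/n = 786 − 583.2 = 202.8
Sxy = Σxy − (Σx)(Σy)/n = 2637.7 − 2147.04 = 490.66
Syy = Σy² − (Σy)²/n = 9105.18 − 7904.288 = 1200.892
r = Sxy/√(Sxx·Syy) = 490.66/√(243540.8976) = 490.66/493.498630 = 0.994248

0.994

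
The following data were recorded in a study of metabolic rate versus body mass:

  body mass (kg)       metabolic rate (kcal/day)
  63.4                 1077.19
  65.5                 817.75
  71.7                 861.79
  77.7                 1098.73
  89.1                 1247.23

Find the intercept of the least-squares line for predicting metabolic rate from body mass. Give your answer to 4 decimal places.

n = 5, Σx = 367.4, Σy = 5102.69, Σxy = 380146.328, Σx² = 27426.8
Sxx = Σx² − (Σx)²/n = 27426.8 − 26996.552 = 430.248
Sxy = Σxy − (Σx)(Σy)/n = 380146.328 − 374945.6612 = 5200.6668
b = Sxy/Sxx = 5200.6668/430.248 = 12.087602
a = ȳ − b·x̄ = 1020.538 − 12.087602·73.48 = 132.340968

132.3410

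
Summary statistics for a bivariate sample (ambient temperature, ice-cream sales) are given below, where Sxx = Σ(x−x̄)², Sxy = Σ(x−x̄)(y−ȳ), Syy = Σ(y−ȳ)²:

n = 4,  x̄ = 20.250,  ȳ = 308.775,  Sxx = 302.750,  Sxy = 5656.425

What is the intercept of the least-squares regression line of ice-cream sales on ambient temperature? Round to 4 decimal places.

b = Sxy/Sxx = 5656.425/302.75 = 18.683485
a = ȳ − b·x̄ = 308.775 − 18.683485·20.25 = -69.565566

-69.5656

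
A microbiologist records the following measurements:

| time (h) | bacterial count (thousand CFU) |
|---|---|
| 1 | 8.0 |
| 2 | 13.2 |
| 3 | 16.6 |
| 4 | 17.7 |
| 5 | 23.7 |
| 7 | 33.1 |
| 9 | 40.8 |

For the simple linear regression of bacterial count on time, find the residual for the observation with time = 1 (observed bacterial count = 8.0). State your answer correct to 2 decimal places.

n = 7, Σx = 31, Σy = 153.1, Σxy = 872.4, Σx² = 185
Sxx = Σx² − (Σx)²/n = 185 − 137.285714 = 47.714286
Sxy = Σxy − (Σx)(Σy)/n = 872.4 − 678.014286 = 194.385714
b = Sxy/Sxx = 194.385714/47.714286 = 4.073952
a = ȳ − b·x̄ = 21.871429 − 4.073952·4.428571 = 3.829641
ŷ(1) = 3.829641 + 4.073952·1 = 7.903593
residual = y − ŷ = 8.0 − 7.903593 = 0.096407

0.10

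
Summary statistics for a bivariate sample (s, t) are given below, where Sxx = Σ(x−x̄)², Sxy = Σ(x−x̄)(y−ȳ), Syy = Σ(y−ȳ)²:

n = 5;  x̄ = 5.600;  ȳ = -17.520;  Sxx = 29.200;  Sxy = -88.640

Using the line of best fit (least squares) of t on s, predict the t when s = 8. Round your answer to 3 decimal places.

b = Sxy/Sxx = -88.64/29.2 = -3.035616
a = ȳ − b·x̄ = -17.52 − (-3.035616)·5.6 = -0.520548
ŷ(8) = a + b·8 = -0.520548 + (-3.035616)·8 = -24.805479

-24.805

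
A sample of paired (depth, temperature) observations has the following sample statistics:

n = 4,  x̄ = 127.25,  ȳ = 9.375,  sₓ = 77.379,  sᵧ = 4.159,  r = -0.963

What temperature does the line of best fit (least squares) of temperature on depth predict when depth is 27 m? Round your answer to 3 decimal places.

b = r · sᵧ/sₓ = -0.963 · 4.159/77.379 = -0.051760
a = ȳ − b·x̄ = 9.375 − (-0.051760)·127.25 = 15.961427
ŷ(27) = a + b·27 = 15.961427 + (-0.051760)·27 = 14.563914

14.564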